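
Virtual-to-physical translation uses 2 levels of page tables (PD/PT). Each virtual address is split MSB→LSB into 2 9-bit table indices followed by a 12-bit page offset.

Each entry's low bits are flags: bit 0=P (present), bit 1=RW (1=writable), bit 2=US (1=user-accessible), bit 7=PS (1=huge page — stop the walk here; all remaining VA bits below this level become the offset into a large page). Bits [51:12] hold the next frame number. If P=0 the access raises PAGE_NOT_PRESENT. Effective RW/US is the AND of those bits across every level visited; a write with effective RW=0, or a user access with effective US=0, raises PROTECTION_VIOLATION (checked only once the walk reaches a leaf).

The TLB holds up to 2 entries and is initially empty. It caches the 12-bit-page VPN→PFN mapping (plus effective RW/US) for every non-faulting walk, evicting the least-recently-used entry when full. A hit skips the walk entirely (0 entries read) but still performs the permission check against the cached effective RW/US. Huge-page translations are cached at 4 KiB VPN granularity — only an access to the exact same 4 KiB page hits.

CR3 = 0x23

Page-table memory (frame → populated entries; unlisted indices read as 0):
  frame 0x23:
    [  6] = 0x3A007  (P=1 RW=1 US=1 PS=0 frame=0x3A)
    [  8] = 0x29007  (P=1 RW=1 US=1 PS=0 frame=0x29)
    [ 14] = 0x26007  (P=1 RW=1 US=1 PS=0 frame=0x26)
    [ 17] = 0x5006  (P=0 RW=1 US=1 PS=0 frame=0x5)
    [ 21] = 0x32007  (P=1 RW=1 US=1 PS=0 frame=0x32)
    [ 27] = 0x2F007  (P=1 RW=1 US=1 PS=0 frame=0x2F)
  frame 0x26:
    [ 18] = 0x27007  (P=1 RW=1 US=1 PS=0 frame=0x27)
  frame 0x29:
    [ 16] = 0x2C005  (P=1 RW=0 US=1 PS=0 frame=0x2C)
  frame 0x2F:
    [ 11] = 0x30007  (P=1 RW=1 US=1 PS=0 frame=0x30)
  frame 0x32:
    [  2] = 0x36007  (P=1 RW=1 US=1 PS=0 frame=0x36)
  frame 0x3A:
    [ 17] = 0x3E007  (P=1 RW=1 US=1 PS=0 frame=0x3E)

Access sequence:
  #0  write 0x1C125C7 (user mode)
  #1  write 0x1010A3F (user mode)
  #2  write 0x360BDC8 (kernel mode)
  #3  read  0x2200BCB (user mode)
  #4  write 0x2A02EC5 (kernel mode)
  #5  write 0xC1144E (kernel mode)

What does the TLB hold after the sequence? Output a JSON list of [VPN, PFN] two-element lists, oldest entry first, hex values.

Per-access translation:
#0 VA=0x1C125C7 (w,user):
  L0 @0x23[14] → 0x26007  P=1,RW=1,US=1,PS=0
  L1 @0x26[18] → 0x27007  P=1,RW=1,US=1,PS=0
  ⇒ phys 0x275C7  [2 reads]
#1 VA=0x1010A3F (w,user):
  L0 @0x23[8] → 0x29007  P=1,RW=1,US=1,PS=0
  L1 @0x29[16] → 0x2C005  P=1,RW=0,US=1,PS=0
  → PROTECTION_VIOLATION  (2 entries read)
#2 VA=0x360BDC8 (w,kernel):
  L0 @0x23[27] → 0x2F007  P=1,RW=1,US=1,PS=0
  L1 @0x2F[11] → 0x30007  P=1,RW=1,US=1,PS=0
  ⇒ phys 0x30DC8  [2 reads]
#3 VA=0x2200BCB (r,user):
  L0 @0x23[17] → 0x5006  P=0,RW=1,US=1,PS=0
  → PAGE_NOT_PRESENT  (1 entries read)
#4 VA=0x2A02EC5 (w,kernel):
  L0 @0x23[21] → 0x32007  P=1,RW=1,US=1,PS=0
  L1 @0x32[2] → 0x36007  P=1,RW=1,US=1,PS=0
  ⇒ phys 0x36EC5  [2 reads]
#5 VA=0xC1144E (w,kernel):
  L0 @0x23[6] → 0x3A007  P=1,RW=1,US=1,PS=0
  L1 @0x3A[17] → 0x3E007  P=1,RW=1,US=1,PS=0
  ⇒ phys 0x3E44E  [2 reads]

TLB: [["0x2A02", "0x36"], ["0xC11", "0x3E"]]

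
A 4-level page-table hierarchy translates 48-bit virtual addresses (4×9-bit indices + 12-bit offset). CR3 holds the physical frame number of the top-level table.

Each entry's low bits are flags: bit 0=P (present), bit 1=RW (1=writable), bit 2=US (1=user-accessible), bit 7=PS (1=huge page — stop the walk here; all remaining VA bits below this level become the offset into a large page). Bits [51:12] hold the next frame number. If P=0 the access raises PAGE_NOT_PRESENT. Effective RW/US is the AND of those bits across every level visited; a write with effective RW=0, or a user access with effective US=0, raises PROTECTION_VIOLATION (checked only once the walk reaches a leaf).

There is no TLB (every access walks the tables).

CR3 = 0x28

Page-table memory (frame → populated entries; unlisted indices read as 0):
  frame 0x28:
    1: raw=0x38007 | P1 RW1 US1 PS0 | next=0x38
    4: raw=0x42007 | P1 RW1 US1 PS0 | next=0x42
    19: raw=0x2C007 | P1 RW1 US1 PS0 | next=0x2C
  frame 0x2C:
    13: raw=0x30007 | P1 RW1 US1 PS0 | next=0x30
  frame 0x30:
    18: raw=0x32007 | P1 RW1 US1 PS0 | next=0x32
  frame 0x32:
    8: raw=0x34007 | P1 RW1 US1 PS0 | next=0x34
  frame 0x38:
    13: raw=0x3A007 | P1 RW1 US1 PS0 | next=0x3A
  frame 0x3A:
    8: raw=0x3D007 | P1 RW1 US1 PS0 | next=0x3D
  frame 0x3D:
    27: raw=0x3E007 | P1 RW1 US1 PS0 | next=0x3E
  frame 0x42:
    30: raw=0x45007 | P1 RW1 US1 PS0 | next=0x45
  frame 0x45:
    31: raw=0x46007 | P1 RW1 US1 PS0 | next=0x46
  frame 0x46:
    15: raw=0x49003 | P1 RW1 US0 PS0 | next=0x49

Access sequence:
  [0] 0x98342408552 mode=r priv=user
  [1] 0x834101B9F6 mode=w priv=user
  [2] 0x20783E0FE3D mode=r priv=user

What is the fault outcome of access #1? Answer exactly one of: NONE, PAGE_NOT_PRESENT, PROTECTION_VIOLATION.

Per-access translation:
#0 VA=0x98342408552 (r,user):
  L0 @0x28[19] → 0x2C007  P=1,RW=1,US=1,PS=0
  L1 @0x2C[13] → 0x30007  P=1,RW=1,US=1,PS=0
  L2 @0x30[18] → 0x32007  P=1,RW=1,US=1,PS=0
  L3 @0x32[8] → 0x34007  P=1,RW=1,US=1,PS=0
  ⇒ phys 0x34552  [4 reads]
#1 VA=0x834101B9F6 (w,user):
  L0 @0x28[1] → 0x38007  P=1,RW=1,US=1,PS=0
  L1 @0x38[13] → 0x3A007  P=1,RW=1,US=1,PS=0
  L2 @0x3A[8] → 0x3D007  P=1,RW=1,US=1,PS=0
  L3 @0x3D[27] → 0x3E007  P=1,RW=1,US=1,PS=0
  ⇒ phys 0x3E9F6  [4 reads]
#2 VA=0x20783E0FE3D (r,user):
  L0 @0x28[4] → 0x42007  P=1,RW=1,US=1,PS=0
  L1 @0x42[30] → 0x45007  P=1,RW=1,US=1,PS=0
  L2 @0x45[31] → 0x46007  P=1,RW=1,US=1,PS=0
  L3 @0x46[15] → 0x49003  P=1,RW=1,US=0,PS=0
  ✗ PROTECTION_VIOLATION  [4 reads]

Access #1 fault: NONE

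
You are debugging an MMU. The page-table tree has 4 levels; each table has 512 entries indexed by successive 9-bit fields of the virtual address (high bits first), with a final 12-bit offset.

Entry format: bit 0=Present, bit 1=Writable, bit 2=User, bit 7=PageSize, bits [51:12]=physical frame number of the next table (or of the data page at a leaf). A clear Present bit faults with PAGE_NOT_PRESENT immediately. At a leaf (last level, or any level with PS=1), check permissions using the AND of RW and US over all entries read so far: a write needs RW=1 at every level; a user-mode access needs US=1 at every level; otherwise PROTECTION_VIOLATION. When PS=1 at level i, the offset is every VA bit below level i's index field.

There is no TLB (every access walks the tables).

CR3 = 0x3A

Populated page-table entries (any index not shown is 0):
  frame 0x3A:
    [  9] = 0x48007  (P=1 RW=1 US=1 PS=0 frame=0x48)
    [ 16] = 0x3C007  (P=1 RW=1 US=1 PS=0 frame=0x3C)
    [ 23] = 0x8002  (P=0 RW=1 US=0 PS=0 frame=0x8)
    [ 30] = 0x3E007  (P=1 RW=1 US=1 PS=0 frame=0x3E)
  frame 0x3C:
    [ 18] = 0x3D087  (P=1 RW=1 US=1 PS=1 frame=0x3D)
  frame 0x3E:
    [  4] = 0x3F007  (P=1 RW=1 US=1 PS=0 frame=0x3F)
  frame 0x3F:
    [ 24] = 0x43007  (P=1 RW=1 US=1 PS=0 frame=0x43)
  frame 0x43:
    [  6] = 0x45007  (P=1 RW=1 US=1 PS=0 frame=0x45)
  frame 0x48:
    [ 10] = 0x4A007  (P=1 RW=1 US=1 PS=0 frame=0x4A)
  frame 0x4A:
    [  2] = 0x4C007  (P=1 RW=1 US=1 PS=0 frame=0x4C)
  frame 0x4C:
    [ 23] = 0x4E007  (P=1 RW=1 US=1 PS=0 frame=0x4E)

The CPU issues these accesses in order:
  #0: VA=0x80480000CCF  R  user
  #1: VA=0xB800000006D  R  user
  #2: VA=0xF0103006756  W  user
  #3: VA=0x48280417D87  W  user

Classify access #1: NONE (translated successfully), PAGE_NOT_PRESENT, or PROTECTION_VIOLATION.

Per-access translation:
#0 VA=0x80480000CCF (r,user):
  L0 @0x3A[16] → 0x3C007  P=1,RW=1,US=1,PS=0
  L1 @0x3C[18] → 0x3D087  P=1,RW=1,US=1,PS=1
  → PA=0x3DCCF (huge @L1)  (2 entries read)
#1 VA=0xB800000006D (r,user):
  L0 @0x3A[23] → 0x8002  P=0,RW=1,US=0,PS=0
  → PAGE_NOT_PRESENT  (1 entries read)
#2 VA=0xF0103006756 (w,user):
  L0 @0x3A[30] → 0x3E007  P=1,RW=1,US=1,PS=0
  L1 @0x3E[4] → 0x3F007  P=1,RW=1,US=1,PS=0
  L2 @0x3F[24] → 0x43007  P=1,RW=1,US=1,PS=0
  L3 @0x43[6] → 0x45007  P=1,RW=1,US=1,PS=0
  → PA=0x45756  (4 entries read)
#3 VA=0x48280417D87 (w,user):
  L0 @0x3A[9] → 0x48007  P=1,RW=1,US=1,PS=0
  L1 @0x48[10] → 0x4A007  P=1,RW=1,US=1,PS=0
  L2 @0x4A[2] → 0x4C007  P=1,RW=1,US=1,PS=0
  L3 @0x4C[23] → 0x4E007  P=1,RW=1,US=1,PS=0
  → PA=0x4ED87  (4 entries read)

Access #1 fault: PAGE_NOT_PRESENT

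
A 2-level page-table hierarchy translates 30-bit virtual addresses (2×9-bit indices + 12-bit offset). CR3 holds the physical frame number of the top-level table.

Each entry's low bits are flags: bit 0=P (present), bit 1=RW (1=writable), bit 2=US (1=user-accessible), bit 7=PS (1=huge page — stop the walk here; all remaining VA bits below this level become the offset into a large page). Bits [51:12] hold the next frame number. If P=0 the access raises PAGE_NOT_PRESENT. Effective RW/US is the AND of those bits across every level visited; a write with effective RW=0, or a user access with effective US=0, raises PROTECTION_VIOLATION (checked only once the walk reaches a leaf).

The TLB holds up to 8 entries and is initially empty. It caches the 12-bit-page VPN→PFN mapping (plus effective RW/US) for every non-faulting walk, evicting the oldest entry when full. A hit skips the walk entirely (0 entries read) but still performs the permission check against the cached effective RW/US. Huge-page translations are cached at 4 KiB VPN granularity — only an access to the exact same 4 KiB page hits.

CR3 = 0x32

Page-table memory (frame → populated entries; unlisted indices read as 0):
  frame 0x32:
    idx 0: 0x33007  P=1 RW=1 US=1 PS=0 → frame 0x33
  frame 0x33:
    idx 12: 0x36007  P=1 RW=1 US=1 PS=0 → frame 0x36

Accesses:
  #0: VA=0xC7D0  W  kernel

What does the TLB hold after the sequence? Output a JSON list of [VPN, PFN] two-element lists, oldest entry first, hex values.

Walk each access:
#0 VA=0xC7D0 (w,kernel):
  L0: frame=0x32 idx=0 entry=0x33007 [P=1 RW=1 US=1 PS=0]
  L1: frame=0x33 idx=12 entry=0x36007 [P=1 RW=1 US=1 PS=0]
  ✓ 0x367D0  — 2 lookups

TLB: [["0xC", "0x36"]]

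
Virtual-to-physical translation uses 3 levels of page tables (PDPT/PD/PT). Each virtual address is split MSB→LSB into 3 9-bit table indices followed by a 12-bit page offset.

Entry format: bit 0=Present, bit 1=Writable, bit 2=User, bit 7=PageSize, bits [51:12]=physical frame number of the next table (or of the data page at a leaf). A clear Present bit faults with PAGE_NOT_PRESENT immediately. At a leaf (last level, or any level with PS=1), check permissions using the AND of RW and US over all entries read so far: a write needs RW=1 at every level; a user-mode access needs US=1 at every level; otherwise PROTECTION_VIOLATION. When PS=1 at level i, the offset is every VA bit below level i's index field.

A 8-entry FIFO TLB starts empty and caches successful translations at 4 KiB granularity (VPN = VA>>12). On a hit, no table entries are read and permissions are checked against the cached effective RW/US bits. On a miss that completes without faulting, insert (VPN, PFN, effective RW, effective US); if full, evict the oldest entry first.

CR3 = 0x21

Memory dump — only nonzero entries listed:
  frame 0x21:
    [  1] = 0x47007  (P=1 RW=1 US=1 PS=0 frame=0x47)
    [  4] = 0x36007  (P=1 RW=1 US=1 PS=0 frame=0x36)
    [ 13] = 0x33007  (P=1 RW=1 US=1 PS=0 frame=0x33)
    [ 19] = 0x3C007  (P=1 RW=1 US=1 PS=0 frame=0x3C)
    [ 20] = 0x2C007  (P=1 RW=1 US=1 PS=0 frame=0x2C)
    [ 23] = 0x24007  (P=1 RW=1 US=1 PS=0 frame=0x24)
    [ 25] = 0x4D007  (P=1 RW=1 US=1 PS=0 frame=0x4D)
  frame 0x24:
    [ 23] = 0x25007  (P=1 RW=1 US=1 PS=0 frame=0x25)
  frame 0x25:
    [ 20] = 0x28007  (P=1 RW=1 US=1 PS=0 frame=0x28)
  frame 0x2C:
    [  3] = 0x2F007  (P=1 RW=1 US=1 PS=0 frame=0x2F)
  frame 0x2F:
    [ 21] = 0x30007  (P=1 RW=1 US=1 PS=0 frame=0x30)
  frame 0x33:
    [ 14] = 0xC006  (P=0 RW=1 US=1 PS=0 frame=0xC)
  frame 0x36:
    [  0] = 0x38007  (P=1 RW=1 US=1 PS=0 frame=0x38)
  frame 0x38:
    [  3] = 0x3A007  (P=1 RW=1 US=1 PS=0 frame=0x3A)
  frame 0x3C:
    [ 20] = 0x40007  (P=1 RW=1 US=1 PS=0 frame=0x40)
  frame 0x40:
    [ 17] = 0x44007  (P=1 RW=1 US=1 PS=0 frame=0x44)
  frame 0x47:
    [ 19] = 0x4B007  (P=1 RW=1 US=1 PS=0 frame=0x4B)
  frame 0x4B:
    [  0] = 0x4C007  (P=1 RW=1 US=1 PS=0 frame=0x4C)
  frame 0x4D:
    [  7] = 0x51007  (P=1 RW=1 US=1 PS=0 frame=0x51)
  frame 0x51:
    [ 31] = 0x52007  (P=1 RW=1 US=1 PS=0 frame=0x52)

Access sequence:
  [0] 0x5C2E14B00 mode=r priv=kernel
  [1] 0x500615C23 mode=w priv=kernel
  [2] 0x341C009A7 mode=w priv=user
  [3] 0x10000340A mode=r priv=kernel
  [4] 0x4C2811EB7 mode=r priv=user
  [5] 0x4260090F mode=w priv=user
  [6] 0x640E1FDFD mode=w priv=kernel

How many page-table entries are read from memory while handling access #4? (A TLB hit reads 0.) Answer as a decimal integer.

Trace:
#0 VA=0x5C2E14B00 (r,kernel):
  L0: frame=0x21 idx=23 entry=0x24007 [P=1 RW=1 US=1 PS=0]
  L1: frame=0x24 idx=23 entry=0x25007 [P=1 RW=1 US=1 PS=0]
  L2: frame=0x25 idx=20 entry=0x28007 [P=1 RW=1 US=1 PS=0]
  ✓ 0x28B00  — 3 lookups
#1 VA=0x500615C23 (w,kernel):
  L0: frame=0x21 idx=20 entry=0x2C007 [P=1 RW=1 US=1 PS=0]
  L1: frame=0x2C idx=3 entry=0x2F007 [P=1 RW=1 US=1 PS=0]
  L2: frame=0x2F idx=21 entry=0x30007 [P=1 RW=1 US=1 PS=0]
  ✓ 0x30C23  — 3 lookups
#2 VA=0x341C009A7 (w,user):
  L0: frame=0x21 idx=13 entry=0x33007 [P=1 RW=1 US=1 PS=0]
  L1: frame=0x33 idx=14 entry=0xC006 [P=0 RW=1 US=1 PS=0]
  ✗ PAGE_NOT_PRESENT  [2 reads]
#3 VA=0x10000340A (r,kernel):
  L0: frame=0x21 idx=4 entry=0x36007 [P=1 RW=1 US=1 PS=0]
  L1: frame=0x36 idx=0 entry=0x38007 [P=1 RW=1 US=1 PS=0]
  L2: frame=0x38 idx=3 entry=0x3A007 [P=1 RW=1 US=1 PS=0]
  ✓ 0x3A40A  — 3 lookups
#4 VA=0x4C2811EB7 (r,user):
  L0: frame=0x21 idx=19 entry=0x3C007 [P=1 RW=1 US=1 PS=0]
  L1: frame=0x3C idx=20 entry=0x40007 [P=1 RW=1 US=1 PS=0]
  L2: frame=0x40 idx=17 entry=0x44007 [P=1 RW=1 US=1 PS=0]
  ✓ 0x44EB7  — 3 lookups
#5 VA=0x4260090F (w,user):
  L0: frame=0x21 idx=1 entry=0x47007 [P=1 RW=1 US=1 PS=0]
  L1: frame=0x47 idx=19 entry=0x4B007 [P=1 RW=1 US=1 PS=0]
  L2: frame=0x4B idx=0 entry=0x4C007 [P=1 RW=1 US=1 PS=0]
  ✓ 0x4C90F  — 3 lookups
#6 VA=0x640E1FDFD (w,kernel):
  L0: frame=0x21 idx=25 entry=0x4D007 [P=1 RW=1 US=1 PS=0]
  L1: frame=0x4D idx=7 entry=0x51007 [P=1 RW=1 US=1 PS=0]
  L2: frame=0x51 idx=31 entry=0x52007 [P=1 RW=1 US=1 PS=0]
  ✓ 0x52DFD  — 3 lookups

Entries read for #4: 3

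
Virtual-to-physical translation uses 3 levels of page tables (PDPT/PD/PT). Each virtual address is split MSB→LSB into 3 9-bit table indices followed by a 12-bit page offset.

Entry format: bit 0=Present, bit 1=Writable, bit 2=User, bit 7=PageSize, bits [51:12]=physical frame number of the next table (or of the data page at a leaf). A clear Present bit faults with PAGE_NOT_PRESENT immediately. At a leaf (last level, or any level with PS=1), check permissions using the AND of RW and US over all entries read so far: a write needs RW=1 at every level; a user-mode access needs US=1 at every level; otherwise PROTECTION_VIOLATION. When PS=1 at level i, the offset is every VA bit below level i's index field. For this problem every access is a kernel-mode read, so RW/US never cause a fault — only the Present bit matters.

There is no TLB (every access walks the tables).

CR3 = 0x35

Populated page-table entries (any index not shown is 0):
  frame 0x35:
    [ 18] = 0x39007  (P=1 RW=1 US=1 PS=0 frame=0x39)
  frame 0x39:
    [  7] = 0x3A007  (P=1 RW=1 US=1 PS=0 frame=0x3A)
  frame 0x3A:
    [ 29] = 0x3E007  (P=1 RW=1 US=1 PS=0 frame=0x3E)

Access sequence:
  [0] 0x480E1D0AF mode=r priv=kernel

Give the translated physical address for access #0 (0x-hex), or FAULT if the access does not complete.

Trace:
#0 VA=0x480E1D0AF (r,kernel):
  L0 @0x35[18] → 0x39007  P=1,RW=1,US=1,PS=0
  L1 @0x39[7] → 0x3A007  P=1,RW=1,US=1,PS=0
  L2 @0x3A[29] → 0x3E007  P=1,RW=1,US=1,PS=0
  → PA=0x3E0AF  (3 entries read)

Access #0 PA: 0x3E0AF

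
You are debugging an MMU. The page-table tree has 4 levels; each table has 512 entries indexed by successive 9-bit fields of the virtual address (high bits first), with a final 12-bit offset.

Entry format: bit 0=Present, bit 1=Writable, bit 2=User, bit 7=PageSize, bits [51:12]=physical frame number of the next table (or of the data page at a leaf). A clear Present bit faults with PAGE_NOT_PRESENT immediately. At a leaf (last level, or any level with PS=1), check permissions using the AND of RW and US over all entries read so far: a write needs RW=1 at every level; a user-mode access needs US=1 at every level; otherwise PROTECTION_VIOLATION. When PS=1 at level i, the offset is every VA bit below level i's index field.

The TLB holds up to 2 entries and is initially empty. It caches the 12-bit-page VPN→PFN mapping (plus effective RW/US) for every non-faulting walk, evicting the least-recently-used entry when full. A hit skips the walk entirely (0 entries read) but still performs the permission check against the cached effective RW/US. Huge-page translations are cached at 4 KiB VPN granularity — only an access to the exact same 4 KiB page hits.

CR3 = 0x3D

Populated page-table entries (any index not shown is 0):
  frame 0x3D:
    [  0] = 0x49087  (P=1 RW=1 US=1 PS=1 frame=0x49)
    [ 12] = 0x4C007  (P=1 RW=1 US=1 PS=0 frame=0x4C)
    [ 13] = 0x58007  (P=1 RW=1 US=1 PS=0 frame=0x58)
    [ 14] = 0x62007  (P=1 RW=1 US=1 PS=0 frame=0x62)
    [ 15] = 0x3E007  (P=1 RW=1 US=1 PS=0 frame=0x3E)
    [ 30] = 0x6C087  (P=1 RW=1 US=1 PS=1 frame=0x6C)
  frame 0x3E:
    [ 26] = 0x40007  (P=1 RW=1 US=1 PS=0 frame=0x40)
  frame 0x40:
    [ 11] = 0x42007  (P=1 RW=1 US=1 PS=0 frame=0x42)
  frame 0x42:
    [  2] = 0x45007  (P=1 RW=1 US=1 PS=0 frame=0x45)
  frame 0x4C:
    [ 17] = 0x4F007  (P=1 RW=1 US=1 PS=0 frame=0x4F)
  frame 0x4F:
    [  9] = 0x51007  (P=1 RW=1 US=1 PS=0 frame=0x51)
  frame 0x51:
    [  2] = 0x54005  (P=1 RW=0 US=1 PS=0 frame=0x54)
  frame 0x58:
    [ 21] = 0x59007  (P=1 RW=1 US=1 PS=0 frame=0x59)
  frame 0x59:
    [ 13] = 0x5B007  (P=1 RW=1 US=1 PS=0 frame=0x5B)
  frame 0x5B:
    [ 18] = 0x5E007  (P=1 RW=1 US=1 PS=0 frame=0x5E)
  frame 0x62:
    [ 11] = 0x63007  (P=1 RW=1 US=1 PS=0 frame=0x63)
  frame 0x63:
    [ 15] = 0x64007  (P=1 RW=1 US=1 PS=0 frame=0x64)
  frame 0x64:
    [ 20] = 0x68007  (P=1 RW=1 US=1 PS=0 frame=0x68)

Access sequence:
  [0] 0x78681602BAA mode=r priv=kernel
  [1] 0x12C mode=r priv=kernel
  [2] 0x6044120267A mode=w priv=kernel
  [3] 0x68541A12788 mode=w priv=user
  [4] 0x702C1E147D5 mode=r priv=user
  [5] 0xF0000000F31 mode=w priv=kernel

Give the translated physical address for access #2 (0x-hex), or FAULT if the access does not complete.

Trace:
#0 VA=0x78681602BAA (r,kernel):
  L0 @0x3D[15] → 0x3E007  P=1,RW=1,US=1,PS=0
  L1 @0x3E[26] → 0x40007  P=1,RW=1,US=1,PS=0
  L2 @0x40[11] → 0x42007  P=1,RW=1,US=1,PS=0
  L3 @0x42[2] → 0x45007  P=1,RW=1,US=1,PS=0
  ⇒ phys 0x45BAA  [4 reads]
#1 VA=0x12C (r,kernel):
  L0 @0x3D[0] → 0x49087  P=1,RW=1,US=1,PS=1
  ⇒ phys 0x4912C (huge @L0)  [1 reads]
#2 VA=0x6044120267A (w,kernel):
  L0 @0x3D[12] → 0x4C007  P=1,RW=1,US=1,PS=0
  L1 @0x4C[17] → 0x4F007  P=1,RW=1,US=1,PS=0
  L2 @0x4F[9] → 0x51007  P=1,RW=1,US=1,PS=0
  L3 @0x51[2] → 0x54005  P=1,RW=0,US=1,PS=0
  ⇒ fault: PROTECTION_VIOLATION  — 4 lookups
#3 VA=0x68541A12788 (w,user):
  L0 @0x3D[13] → 0x58007  P=1,RW=1,US=1,PS=0
  L1 @0x58[21] → 0x59007  P=1,RW=1,US=1,PS=0
  L2 @0x59[13] → 0x5B007  P=1,RW=1,US=1,PS=0
  L3 @0x5B[18] → 0x5E007  P=1,RW=1,US=1,PS=0
  ⇒ phys 0x5E788  [4 reads]
#4 VA=0x702C1E147D5 (r,user):
  L0 @0x3D[14] → 0x62007  P=1,RW=1,US=1,PS=0
  L1 @0x62[11] → 0x63007  P=1,RW=1,US=1,PS=0
  L2 @0x63[15] → 0x64007  P=1,RW=1,US=1,PS=0
  L3 @0x64[20] → 0x68007  P=1,RW=1,US=1,PS=0
  ⇒ phys 0x687D5  [4 reads]
#5 VA=0xF0000000F31 (w,kernel):
  L0 @0x3D[30] → 0x6C087  P=1,RW=1,US=1,PS=1
  ⇒ phys 0x6CF31 (huge @L0)  [1 reads]

Access #2 PA: FAULT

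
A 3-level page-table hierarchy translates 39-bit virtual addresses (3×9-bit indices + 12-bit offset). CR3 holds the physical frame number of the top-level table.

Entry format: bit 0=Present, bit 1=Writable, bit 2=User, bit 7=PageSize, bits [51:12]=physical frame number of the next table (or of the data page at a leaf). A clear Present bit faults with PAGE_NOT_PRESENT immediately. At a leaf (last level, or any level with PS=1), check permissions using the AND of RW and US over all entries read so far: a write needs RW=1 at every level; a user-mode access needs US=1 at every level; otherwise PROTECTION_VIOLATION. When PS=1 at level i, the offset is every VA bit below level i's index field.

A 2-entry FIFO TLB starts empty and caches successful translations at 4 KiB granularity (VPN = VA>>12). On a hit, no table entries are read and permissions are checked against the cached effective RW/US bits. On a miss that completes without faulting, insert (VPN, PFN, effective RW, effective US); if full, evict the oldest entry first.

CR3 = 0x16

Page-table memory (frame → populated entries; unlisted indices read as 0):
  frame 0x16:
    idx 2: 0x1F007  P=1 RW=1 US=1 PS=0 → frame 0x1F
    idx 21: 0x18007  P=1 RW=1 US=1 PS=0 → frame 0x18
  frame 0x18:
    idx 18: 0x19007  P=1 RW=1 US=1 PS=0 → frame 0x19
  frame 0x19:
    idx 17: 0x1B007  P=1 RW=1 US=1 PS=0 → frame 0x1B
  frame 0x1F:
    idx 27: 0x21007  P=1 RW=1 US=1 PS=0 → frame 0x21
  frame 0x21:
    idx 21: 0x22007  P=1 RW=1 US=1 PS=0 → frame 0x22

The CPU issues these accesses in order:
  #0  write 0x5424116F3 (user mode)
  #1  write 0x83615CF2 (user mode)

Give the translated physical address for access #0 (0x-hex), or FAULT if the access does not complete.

Walk each access:
#0 VA=0x5424116F3 (w,user):
  L0: frame=0x16 idx=21 entry=0x18007 [P=1 RW=1 US=1 PS=0]
  L1: frame=0x18 idx=18 entry=0x19007 [P=1 RW=1 US=1 PS=0]
  L2: frame=0x19 idx=17 entry=0x1B007 [P=1 RW=1 US=1 PS=0]
  ✓ 0x1B6F3  — 3 lookups
#1 VA=0x83615CF2 (w,user):
  L0: frame=0x16 idx=2 entry=0x1F007 [P=1 RW=1 US=1 PS=0]
  L1: frame=0x1F idx=27 entry=0x21007 [P=1 RW=1 US=1 PS=0]
  L2: frame=0x21 idx=21 entry=0x22007 [P=1 RW=1 US=1 PS=0]
  ✓ 0x22CF2  — 3 lookups

Access #0 PA: 0x1B6F3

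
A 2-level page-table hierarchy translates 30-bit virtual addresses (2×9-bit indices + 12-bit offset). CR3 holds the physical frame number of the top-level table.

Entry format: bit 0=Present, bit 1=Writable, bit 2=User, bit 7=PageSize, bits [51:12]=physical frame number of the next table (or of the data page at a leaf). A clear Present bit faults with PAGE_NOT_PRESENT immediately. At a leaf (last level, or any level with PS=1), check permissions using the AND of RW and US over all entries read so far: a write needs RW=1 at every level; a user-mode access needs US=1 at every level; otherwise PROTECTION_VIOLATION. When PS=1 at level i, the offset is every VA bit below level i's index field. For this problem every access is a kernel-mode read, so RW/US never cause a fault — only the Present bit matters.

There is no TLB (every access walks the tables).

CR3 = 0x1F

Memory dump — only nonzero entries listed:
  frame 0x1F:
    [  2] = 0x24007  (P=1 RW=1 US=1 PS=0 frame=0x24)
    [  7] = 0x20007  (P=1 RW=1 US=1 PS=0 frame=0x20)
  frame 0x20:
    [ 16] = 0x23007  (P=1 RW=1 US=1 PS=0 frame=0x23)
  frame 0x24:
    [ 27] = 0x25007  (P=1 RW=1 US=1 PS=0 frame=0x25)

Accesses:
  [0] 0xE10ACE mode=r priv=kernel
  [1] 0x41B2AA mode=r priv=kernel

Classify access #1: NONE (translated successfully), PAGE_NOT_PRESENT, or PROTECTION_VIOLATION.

Walk each access:
#0 VA=0xE10ACE (r,kernel):
  [0] read 0x1F idx=7: raw=0x20007 flags P=1 W=1 U=1 S=0
  [1] read 0x20 idx=16: raw=0x23007 flags P=1 W=1 U=1 S=0
  ⇒ phys 0x23ACE  [2 reads]
#1 VA=0x41B2AA (r,kernel):
  [0] read 0x1F idx=2: raw=0x24007 flags P=1 W=1 U=1 S=0
  [1] read 0x24 idx=27: raw=0x25007 flags P=1 W=1 U=1 S=0
  ⇒ phys 0x252AA  [2 reads]

Access #1 fault: NONE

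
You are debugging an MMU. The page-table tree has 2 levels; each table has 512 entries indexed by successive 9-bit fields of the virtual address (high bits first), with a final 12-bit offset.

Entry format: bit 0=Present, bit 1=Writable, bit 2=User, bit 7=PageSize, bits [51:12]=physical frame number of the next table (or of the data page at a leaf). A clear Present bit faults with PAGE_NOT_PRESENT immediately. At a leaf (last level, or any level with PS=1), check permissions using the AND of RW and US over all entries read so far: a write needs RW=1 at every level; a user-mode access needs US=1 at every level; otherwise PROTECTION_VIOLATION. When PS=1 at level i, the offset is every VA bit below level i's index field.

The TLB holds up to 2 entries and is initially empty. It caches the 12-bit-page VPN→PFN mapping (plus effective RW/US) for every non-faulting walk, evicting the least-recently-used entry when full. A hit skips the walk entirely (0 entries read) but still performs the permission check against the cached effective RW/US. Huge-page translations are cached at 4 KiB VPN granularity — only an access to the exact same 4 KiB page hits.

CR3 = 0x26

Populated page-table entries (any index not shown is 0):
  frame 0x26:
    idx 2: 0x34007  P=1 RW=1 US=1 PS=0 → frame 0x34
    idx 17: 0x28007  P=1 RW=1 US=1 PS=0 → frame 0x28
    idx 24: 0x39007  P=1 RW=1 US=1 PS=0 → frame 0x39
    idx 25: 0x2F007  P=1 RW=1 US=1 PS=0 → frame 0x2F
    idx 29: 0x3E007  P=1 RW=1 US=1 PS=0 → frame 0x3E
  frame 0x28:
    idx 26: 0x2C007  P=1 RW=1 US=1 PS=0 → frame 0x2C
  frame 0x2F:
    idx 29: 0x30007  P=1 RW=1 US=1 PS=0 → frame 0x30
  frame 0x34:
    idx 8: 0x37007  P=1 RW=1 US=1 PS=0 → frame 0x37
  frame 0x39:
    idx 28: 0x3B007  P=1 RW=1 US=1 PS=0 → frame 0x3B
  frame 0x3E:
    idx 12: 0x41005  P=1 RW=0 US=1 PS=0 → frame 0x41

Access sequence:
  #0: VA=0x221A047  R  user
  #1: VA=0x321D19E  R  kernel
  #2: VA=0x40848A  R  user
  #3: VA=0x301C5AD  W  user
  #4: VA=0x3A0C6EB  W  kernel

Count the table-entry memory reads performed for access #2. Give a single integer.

Walk each access:
#0 VA=0x221A047 (r,user):
  L0: frame=0x26 idx=17 entry=0x28007 [P=1 RW=1 US=1 PS=0]
  L1: frame=0x28 idx=26 entry=0x2C007 [P=1 RW=1 US=1 PS=0]
  ✓ 0x2C047  — 2 lookups
#1 VA=0x321D19E (r,kernel):
  L0: frame=0x26 idx=25 entry=0x2F007 [P=1 RW=1 US=1 PS=0]
  L1: frame=0x2F idx=29 entry=0x30007 [P=1 RW=1 US=1 PS=0]
  ✓ 0x3019E  — 2 lookups
#2 VA=0x40848A (r,user):
  L0: frame=0x26 idx=2 entry=0x34007 [P=1 RW=1 US=1 PS=0]
  L1: frame=0x34 idx=8 entry=0x37007 [P=1 RW=1 US=1 PS=0]
  ✓ 0x3748A  — 2 lookups
#3 VA=0x301C5AD (w,user):
  L0: frame=0x26 idx=24 entry=0x39007 [P=1 RW=1 US=1 PS=0]
  L1: frame=0x39 idx=28 entry=0x3B007 [P=1 RW=1 US=1 PS=0]
  ✓ 0x3B5AD  — 2 lookups
#4 VA=0x3A0C6EB (w,kernel):
  L0: frame=0x26 idx=29 entry=0x3E007 [P=1 RW=1 US=1 PS=0]
  L1: frame=0x3E idx=12 entry=0x41005 [P=1 RW=0 US=1 PS=0]
  ⇒ fault: PROTECTION_VIOLATION  — 2 lookups

Entries read for #2: 2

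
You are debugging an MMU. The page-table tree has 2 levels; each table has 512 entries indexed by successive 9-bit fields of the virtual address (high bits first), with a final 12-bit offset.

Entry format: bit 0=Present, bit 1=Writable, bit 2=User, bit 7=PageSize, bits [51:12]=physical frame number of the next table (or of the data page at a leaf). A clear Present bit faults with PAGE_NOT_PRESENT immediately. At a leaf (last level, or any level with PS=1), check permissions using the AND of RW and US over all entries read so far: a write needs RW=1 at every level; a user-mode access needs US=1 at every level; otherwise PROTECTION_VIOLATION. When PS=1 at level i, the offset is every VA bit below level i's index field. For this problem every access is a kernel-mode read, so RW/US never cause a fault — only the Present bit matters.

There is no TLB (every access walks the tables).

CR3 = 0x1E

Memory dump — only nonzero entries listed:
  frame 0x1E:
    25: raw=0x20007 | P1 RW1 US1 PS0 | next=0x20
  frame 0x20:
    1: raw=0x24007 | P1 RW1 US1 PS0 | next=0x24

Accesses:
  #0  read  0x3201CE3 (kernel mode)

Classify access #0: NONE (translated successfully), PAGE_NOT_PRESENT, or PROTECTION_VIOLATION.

Per-access translation:
#0 VA=0x3201CE3 (r,kernel):
  L0: frame=0x1E idx=25 entry=0x20007 [P=1 RW=1 US=1 PS=0]
  L1: frame=0x20 idx=1 entry=0x24007 [P=1 RW=1 US=1 PS=0]
  ✓ 0x24CE3  — 2 lookups

Access #0 fault: NONE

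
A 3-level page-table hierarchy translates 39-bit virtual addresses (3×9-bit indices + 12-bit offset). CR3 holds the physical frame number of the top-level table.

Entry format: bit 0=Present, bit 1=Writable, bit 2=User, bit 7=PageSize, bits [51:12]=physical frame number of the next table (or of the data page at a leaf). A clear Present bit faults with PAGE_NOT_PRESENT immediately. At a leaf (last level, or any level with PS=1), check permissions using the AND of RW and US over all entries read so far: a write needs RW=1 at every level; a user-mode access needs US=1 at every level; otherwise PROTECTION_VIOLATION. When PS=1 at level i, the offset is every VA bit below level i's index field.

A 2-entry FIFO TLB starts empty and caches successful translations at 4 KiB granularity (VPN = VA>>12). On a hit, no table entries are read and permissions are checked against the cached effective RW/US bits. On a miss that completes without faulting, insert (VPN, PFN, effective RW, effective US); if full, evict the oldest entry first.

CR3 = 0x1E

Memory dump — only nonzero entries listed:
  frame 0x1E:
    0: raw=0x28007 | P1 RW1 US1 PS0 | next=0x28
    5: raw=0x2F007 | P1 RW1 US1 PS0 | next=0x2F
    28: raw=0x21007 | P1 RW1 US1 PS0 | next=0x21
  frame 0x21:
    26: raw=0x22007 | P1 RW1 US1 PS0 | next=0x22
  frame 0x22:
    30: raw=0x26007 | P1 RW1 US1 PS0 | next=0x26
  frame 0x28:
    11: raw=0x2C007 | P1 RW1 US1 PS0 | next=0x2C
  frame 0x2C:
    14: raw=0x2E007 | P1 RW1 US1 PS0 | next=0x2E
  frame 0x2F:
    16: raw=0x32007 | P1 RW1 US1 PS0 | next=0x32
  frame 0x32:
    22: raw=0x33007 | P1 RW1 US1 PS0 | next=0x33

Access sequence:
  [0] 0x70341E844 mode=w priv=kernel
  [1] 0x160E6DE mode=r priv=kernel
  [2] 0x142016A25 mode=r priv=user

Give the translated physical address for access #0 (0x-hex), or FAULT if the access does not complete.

Trace:
#0 VA=0x70341E844 (w,kernel):
  L0: frame=0x1E idx=28 entry=0x21007 [P=1 RW=1 US=1 PS=0]
  L1: frame=0x21 idx=26 entry=0x22007 [P=1 RW=1 US=1 PS=0]
  L2: frame=0x22 idx=30 entry=0x26007 [P=1 RW=1 US=1 PS=0]
  ⇒ phys 0x26844  [3 reads]
#1 VA=0x160E6DE (r,kernel):
  L0: frame=0x1E idx=0 entry=0x28007 [P=1 RW=1 US=1 PS=0]
  L1: frame=0x28 idx=11 entry=0x2C007 [P=1 RW=1 US=1 PS=0]
  L2: frame=0x2C idx=14 entry=0x2E007 [P=1 RW=1 US=1 PS=0]
  ⇒ phys 0x2E6DE  [3 reads]
#2 VA=0x142016A25 (r,user):
  L0: frame=0x1E idx=5 entry=0x2F007 [P=1 RW=1 US=1 PS=0]
  L1: frame=0x2F idx=16 entry=0x32007 [P=1 RW=1 US=1 PS=0]
  L2: frame=0x32 idx=22 entry=0x33007 [P=1 RW=1 US=1 PS=0]
  ⇒ phys 0x33A25  [3 reads]

Access #0 PA: 0x26844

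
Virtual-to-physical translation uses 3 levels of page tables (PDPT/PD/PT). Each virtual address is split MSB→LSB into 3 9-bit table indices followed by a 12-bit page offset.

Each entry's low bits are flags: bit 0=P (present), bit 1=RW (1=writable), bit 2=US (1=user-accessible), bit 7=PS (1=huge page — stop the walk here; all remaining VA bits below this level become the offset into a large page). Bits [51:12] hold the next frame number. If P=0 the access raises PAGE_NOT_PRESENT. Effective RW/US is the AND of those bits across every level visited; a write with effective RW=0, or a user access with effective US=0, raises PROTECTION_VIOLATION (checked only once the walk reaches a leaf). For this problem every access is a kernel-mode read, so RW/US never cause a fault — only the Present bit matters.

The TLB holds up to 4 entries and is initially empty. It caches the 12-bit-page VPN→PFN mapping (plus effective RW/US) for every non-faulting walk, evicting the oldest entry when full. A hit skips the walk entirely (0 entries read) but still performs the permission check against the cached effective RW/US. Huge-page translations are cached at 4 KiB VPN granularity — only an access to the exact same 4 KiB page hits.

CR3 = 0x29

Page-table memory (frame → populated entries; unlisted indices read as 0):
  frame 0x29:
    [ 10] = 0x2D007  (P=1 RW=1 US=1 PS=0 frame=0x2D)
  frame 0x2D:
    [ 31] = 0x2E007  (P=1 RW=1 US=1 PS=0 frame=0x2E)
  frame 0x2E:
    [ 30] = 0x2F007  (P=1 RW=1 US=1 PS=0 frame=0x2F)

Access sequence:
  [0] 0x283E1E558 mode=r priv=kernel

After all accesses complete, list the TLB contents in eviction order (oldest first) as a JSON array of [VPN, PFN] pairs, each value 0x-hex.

Walk each access:
#0 VA=0x283E1E558 (r,kernel):
  L0: frame=0x29 idx=10 entry=0x2D007 [P=1 RW=1 US=1 PS=0]
  L1: frame=0x2D idx=31 entry=0x2E007 [P=1 RW=1 US=1 PS=0]
  L2: frame=0x2E idx=30 entry=0x2F007 [P=1 RW=1 US=1 PS=0]
  ⇒ phys 0x2F558  [3 reads]

TLB: [["0x283E1E", "0x2F"]]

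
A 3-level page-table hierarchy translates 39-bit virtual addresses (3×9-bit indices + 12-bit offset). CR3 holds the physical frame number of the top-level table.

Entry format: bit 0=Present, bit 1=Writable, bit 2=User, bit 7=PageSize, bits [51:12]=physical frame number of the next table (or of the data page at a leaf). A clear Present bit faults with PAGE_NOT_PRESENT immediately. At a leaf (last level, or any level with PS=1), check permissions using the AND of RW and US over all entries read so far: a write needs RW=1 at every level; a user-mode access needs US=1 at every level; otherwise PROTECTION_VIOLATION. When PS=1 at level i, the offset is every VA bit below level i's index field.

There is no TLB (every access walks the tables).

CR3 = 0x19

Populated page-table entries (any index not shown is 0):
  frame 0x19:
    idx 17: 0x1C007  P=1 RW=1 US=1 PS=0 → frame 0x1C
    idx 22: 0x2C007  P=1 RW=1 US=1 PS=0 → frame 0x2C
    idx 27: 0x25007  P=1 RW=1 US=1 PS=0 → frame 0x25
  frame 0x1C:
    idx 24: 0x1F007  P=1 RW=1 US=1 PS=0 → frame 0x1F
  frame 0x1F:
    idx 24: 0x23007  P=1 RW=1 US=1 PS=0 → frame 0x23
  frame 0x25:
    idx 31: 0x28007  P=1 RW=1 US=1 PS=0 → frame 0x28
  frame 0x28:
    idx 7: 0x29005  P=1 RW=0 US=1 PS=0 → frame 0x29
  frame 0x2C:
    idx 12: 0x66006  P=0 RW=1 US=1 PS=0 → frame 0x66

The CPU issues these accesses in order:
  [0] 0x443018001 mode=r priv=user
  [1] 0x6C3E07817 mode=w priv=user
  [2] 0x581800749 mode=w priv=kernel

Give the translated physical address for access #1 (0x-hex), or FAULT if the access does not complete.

Walk each access:
#0 VA=0x443018001 (r,user):
  [0] read 0x19 idx=17: raw=0x1C007 flags P=1 W=1 U=1 S=0
  [1] read 0x1C idx=24: raw=0x1F007 flags P=1 W=1 U=1 S=0
  [2] read 0x1F idx=24: raw=0x23007 flags P=1 W=1 U=1 S=0
  → PA=0x23001  (3 entries read)
#1 VA=0x6C3E07817 (w,user):
  [0] read 0x19 idx=27: raw=0x25007 flags P=1 W=1 U=1 S=0
  [1] read 0x25 idx=31: raw=0x28007 flags P=1 W=1 U=1 S=0
  [2] read 0x28 idx=7: raw=0x29005 flags P=1 W=0 U=1 S=0
  → PROTECTION_VIOLATION  (3 entries read)
#2 VA=0x581800749 (w,kernel):
  [0] read 0x19 idx=22: raw=0x2C007 flags P=1 W=1 U=1 S=0
  [1] read 0x2C idx=12: raw=0x66006 flags P=0 W=1 U=1 S=0
  → PAGE_NOT_PRESENT  (2 entries read)

Access #1 PA: FAULT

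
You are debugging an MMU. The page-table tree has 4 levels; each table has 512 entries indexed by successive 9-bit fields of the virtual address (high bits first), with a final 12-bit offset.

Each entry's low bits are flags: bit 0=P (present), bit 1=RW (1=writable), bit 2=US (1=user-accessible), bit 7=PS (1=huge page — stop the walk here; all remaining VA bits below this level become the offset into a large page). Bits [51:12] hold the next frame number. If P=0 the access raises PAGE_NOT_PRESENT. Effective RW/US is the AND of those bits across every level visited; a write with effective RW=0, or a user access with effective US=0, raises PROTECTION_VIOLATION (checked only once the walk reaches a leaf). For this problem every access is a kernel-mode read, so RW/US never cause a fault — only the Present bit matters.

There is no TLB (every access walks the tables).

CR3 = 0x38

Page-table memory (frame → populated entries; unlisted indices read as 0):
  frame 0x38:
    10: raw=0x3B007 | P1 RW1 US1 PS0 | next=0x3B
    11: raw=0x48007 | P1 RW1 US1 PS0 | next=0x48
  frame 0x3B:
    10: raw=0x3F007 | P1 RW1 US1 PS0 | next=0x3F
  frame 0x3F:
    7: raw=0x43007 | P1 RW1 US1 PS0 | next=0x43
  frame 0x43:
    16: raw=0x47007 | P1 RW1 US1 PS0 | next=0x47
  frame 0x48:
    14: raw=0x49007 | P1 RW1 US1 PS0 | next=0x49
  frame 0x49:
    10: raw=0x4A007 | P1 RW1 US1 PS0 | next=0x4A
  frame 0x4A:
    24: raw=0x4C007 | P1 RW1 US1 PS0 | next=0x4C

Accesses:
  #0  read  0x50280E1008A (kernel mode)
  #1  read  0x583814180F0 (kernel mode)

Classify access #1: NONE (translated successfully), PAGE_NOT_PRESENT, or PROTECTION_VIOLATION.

Per-access translation:
#0 VA=0x50280E1008A (r,kernel):
  lvl0: tbl 0x38, slot 10 ⇒ 0x3B007 (P1/RW1/US1/PS0)
  lvl1: tbl 0x3B, slot 10 ⇒ 0x3F007 (P1/RW1/US1/PS0)
  lvl2: tbl 0x3F, slot 7 ⇒ 0x43007 (P1/RW1/US1/PS0)
  lvl3: tbl 0x43, slot 16 ⇒ 0x47007 (P1/RW1/US1/PS0)
  → PA=0x4708A  (4 entries read)
#1 VA=0x583814180F0 (r,kernel):
  lvl0: tbl 0x38, slot 11 ⇒ 0x48007 (P1/RW1/US1/PS0)
  lvl1: tbl 0x48, slot 14 ⇒ 0x49007 (P1/RW1/US1/PS0)
  lvl2: tbl 0x49, slot 10 ⇒ 0x4A007 (P1/RW1/US1/PS0)
  lvl3: tbl 0x4A, slot 24 ⇒ 0x4C007 (P1/RW1/US1/PS0)
  → PA=0x4C0F0  (4 entries read)

Access #1 fault: NONE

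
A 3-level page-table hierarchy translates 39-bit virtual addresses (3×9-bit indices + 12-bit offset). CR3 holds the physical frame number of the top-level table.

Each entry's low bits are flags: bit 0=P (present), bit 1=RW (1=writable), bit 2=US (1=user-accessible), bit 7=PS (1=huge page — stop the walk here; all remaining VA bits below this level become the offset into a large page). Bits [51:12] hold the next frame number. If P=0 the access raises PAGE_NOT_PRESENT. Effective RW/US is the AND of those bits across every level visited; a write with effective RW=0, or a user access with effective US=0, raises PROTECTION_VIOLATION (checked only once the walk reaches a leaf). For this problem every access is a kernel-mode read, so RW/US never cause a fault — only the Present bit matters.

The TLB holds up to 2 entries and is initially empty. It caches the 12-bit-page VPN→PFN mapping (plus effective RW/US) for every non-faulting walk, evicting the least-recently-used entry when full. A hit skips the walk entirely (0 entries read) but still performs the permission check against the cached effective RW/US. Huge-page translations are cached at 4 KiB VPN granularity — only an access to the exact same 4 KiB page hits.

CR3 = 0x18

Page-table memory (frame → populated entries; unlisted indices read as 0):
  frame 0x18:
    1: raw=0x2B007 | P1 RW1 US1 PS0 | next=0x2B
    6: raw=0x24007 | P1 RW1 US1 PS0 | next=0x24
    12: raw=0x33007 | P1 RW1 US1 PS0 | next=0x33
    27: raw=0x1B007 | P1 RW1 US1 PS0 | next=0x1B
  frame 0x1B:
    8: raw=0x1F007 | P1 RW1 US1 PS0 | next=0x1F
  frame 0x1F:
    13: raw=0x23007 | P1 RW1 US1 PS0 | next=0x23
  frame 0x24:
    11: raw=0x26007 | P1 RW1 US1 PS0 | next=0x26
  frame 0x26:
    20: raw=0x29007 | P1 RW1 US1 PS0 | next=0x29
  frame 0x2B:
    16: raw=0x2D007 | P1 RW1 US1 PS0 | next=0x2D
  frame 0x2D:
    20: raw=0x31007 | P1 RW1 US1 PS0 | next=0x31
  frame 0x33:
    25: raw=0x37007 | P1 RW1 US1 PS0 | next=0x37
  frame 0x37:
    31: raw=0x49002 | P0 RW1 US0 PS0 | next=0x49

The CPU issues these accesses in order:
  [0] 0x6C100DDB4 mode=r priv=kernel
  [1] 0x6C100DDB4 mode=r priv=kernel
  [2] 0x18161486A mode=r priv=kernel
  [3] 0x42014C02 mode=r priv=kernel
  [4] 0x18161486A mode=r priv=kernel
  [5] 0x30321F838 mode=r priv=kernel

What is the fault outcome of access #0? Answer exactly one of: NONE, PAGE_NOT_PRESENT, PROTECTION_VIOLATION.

Walk each access:
#0 VA=0x6C100DDB4 (r,kernel):
  L0 @0x18[27] → 0x1B007  P=1,RW=1,US=1,PS=0
  L1 @0x1B[8] → 0x1F007  P=1,RW=1,US=1,PS=0
  L2 @0x1F[13] → 0x23007  P=1,RW=1,US=1,PS=0
  → PA=0x23DB4  (3 entries read)
#1 VA=0x6C100DDB4 (r,kernel):
  TLB hit vpn=0x6C100D → PA=0x23DB4
#2 VA=0x18161486A (r,kernel):
  L0 @0x18[6] → 0x24007  P=1,RW=1,US=1,PS=0
  L1 @0x24[11] → 0x26007  P=1,RW=1,US=1,PS=0
  L2 @0x26[20] → 0x29007  P=1,RW=1,US=1,PS=0
  → PA=0x2986A  (3 entries read)
#3 VA=0x42014C02 (r,kernel):
  L0 @0x18[1] → 0x2B007  P=1,RW=1,US=1,PS=0
  L1 @0x2B[16] → 0x2D007  P=1,RW=1,US=1,PS=0
  L2 @0x2D[20] → 0x31007  P=1,RW=1,US=1,PS=0
  → PA=0x31C02  (3 entries read)
#4 VA=0x18161486A (r,kernel):
  TLB hit vpn=0x181614 → PA=0x2986A
#5 VA=0x30321F838 (r,kernel):
  L0 @0x18[12] → 0x33007  P=1,RW=1,US=1,PS=0
  L1 @0x33[25] → 0x37007  P=1,RW=1,US=1,PS=0
  L2 @0x37[31] → 0x49002  P=0,RW=1,US=0,PS=0
  ✗ PAGE_NOT_PRESENT  [3 reads]

Access #0 fault: NONE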